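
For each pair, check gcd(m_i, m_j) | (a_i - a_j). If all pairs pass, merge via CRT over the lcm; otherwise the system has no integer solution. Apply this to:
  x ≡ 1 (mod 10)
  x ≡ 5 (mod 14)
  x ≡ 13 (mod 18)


Moduli 10, 14, 18 are not pairwise coprime, so CRT works modulo lcm(m_i) when all pairwise compatibility conditions hold.
Pairwise compatibility: gcd(m_i, m_j) must divide a_i - a_j for every pair.
Merge one congruence at a time:
  Start: x ≡ 1 (mod 10).
  Combine with x ≡ 5 (mod 14): gcd(10, 14) = 2; 5 - 1 = 4, which IS divisible by 2, so compatible.
    Write x = 1 + 10·t and substitute into x ≡ 5 (mod 14): 10·t ≡ 5 − 1 = 4 (mod 14).
    Divide the congruence (and modulus) by g = 2: 5·t ≡ 2 (mod 7).
    The inverse of 5 mod 7 is 3 (since 5·3 = 15 = 2·7 + 1), so t ≡ 3·2 = 6 ≡ 6 (mod 7).
    Then x = 1 + 10·6 = 61, valid modulo lcm(10, 14) = 70: x ≡ 61 (mod 70).
  Combine with x ≡ 13 (mod 18): gcd(70, 18) = 2; 13 - 61 = -48, which IS divisible by 2, so compatible.
    Write x = 61 + 70·t and substitute into x ≡ 13 (mod 18): 70·t ≡ 13 − 61 = -48 (mod 18).
    Divide the congruence (and modulus) by g = 2: 35·t ≡ -24 (mod 9).
    Reduce coefficients mod 9: 8·t ≡ 3 (mod 9).
    The inverse of 8 mod 9 is 8 (since 8·8 = 64 = 7·9 + 1), so t ≡ 8·3 = 24 ≡ 6 (mod 9).
    Then x = 61 + 70·6 = 481, valid modulo lcm(70, 18) = 630: x ≡ 481 (mod 630).
Verify: 481 mod 10 = 1, 481 mod 14 = 5, 481 mod 18 = 13.

x ≡ 481 (mod 630).


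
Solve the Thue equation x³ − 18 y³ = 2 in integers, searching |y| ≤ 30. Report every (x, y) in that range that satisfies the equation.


The equation is x³ - 18y³ = 2. For fixed y, x³ = 18·y³ + 2, so a solution requires the RHS to be a perfect cube.
Strategy: iterate y from -30 to 30, compute RHS = 18·y³ + 2, and check whether it is a (positive or negative) perfect cube.
Check small values of y:
  y = 0: RHS = 2 is not a perfect cube.
  y = 1: RHS = 20 is not a perfect cube.
  y = -1: RHS = -16 is not a perfect cube.
  y = 2: RHS = 146 is not a perfect cube.
  y = -2: RHS = -142 is not a perfect cube.
  y = 3: RHS = 488 is not a perfect cube.
  y = -3: RHS = -484 is not a perfect cube.
Continuing the search up to |y| = 30 finds no solutions either.
No (x, y) in the scanned range satisfies the equation.

No integer solutions with |y| ≤ 30.


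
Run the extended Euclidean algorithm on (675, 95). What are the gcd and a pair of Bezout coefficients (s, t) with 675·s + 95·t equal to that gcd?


Euclidean algorithm on (675, 95) — divide until remainder is 0:
  675 = 7 · 95 + 10
  95 = 9 · 10 + 5
  10 = 2 · 5 + 0
gcd(675, 95) = 5.
Track Bezout coefficients alongside the remainders: start with r₀ = 675 = a·1 + b·0 (s = 1, t = 0) and r₁ = 95 = a·0 + b·1 (s = 0, t = 1); each new remainder r_{k+1} = r_{k-1} − q_k·r_k inherits s_{k+1} = s_{k-1} − q_k·s_k, t_{k+1} = t_{k-1} − q_k·t_k, so r_k = a·s_k + b·t_k at every step:
  q = 7: r = 10, s = 1 − 7·0 = 1, t = 0 − 7·1 = -7  (check: 675·1 + 95·(-7) = 10)
  q = 9: r = 5, s = 0 − 9·1 = -9, t = 1 − 9·(-7) = 64  (check: 675·(-9) + 95·64 = 5)
The row with r = 5 (the gcd) gives the Bezout coefficients s = -9, t = 64.
Result: 675 · (-9) + 95 · (64) = 5.

gcd(675, 95) = 5; s = -9, t = 64 (check: 675·(-9) + 95·64 = 5).


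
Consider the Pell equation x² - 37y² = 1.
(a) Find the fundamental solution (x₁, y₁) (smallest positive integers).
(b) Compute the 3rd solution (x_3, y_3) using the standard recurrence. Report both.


Step 1: Find the fundamental solution (x₁, y₁) of x² - 37y² = 1.
  Expand √37 as a continued fraction. a₀ = ⌊√37⌋ = 6; iterate m_{k+1} = d_k·a_k − m_k, d_{k+1} = (37 − m_{k+1}²)/d_k, a_{k+1} = ⌊(a₀ + m_{k+1})/d_{k+1}⌋ (starting m₀ = 0, d₀ = 1), with convergents p_k = a_k·p_{k-1} + p_{k-2}, q_k = a_k·q_{k-1} + q_{k-2} (p₋₁ = 1, q₋₁ = 0):
  k = 0: a₀ = 6; p₀/q₀ = 6/1; p₀² − 37·q₀² = 36 − 37 = -1.
  k = 1: m = 6, d = 1, a = ⌊(6 + 6)/1⌋ = 12; p/q = (12·6 + 1)/(12·1 + 0) = 73/12; p² − 37·q² = 5329 − 5328 = 1.
  The first convergent with p² − 37·q² = 1 gives the fundamental solution (x₁, y₁) = (73, 12).
Step 2: Apply the recurrence (x_{n+1}, y_{n+1}) = (x₁x_n + 37y₁y_n, x₁y_n + y₁x_n) repeatedly.
  From (x_1, y_1) = (73, 12): x_2 = 73·73 + 37·12·12 = 10657; y_2 = 73·12 + 12·73 = 1752.
  From (x_2, y_2) = (10657, 1752): x_3 = 73·10657 + 37·12·1752 = 1555849; y_3 = 73·1752 + 12·10657 = 255780.
Step 3: Verify x_3² - 37·y_3² = 2420666110801 - 2420666110800 = 1 (should be 1). ✓

(x_1, y_1) = (73, 12); (x_3, y_3) = (1555849, 255780).


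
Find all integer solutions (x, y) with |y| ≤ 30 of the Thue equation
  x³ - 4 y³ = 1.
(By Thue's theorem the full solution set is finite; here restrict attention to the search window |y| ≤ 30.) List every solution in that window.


The equation is x³ - 4y³ = 1. For fixed y, x³ = 4·y³ + 1, so a solution requires the RHS to be a perfect cube.
Strategy: iterate y from -30 to 30, compute RHS = 4·y³ + 1, and check whether it is a (positive or negative) perfect cube.
Check small values of y:
  y = 0: RHS = 1 = (1)³ ⇒ x = 1 works.
  y = 1: RHS = 5 is not a perfect cube.
  y = -1: RHS = -3 is not a perfect cube.
  y = 2: RHS = 33 is not a perfect cube.
  y = -2: RHS = -31 is not a perfect cube.
  y = 3: RHS = 109 is not a perfect cube.
  y = -3: RHS = -107 is not a perfect cube.
Continuing the search up to |y| = 30 finds no further solutions beyond those listed.
Collected solutions: (1, 0).

Solutions (with |y| ≤ 30): (1, 0).


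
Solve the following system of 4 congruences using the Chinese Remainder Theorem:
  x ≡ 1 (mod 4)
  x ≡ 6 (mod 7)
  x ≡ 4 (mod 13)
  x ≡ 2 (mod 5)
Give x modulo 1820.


Product of moduli M = 4 · 7 · 13 · 5 = 1820.
Merge one congruence at a time:
  Start: x ≡ 1 (mod 4).
  Combine with x ≡ 6 (mod 7); new modulus lcm = 28.
    Write x = 1 + 4·t and substitute into x ≡ 6 (mod 7): 4·t ≡ 6 − 1 = 5 (mod 7).
    The inverse of 4 mod 7 is 2 (since 4·2 = 8 = 1·7 + 1), so t ≡ 2·5 = 10 ≡ 3 (mod 7).
    Then x = 1 + 4·3 = 13, valid modulo lcm(4, 7) = 28: x ≡ 13 (mod 28).
  Combine with x ≡ 4 (mod 13); new modulus lcm = 364.
    Write x = 13 + 28·t and substitute into x ≡ 4 (mod 13): 28·t ≡ 4 − 13 = -9 (mod 13).
    Reduce coefficients mod 13: 2·t ≡ 4 (mod 13).
    The inverse of 2 mod 13 is 7 (since 2·7 = 14 = 1·13 + 1), so t ≡ 7·4 = 28 ≡ 2 (mod 13).
    Then x = 13 + 28·2 = 69, valid modulo lcm(28, 13) = 364: x ≡ 69 (mod 364).
  Combine with x ≡ 2 (mod 5); new modulus lcm = 1820.
    Write x = 69 + 364·t and substitute into x ≡ 2 (mod 5): 364·t ≡ 2 − 69 = -67 (mod 5).
    Reduce coefficients mod 5: 4·t ≡ 3 (mod 5).
    The inverse of 4 mod 5 is 4 (since 4·4 = 16 = 3·5 + 1), so t ≡ 4·3 = 12 ≡ 2 (mod 5).
    Then x = 69 + 364·2 = 797, valid modulo lcm(364, 5) = 1820: x ≡ 797 (mod 1820).
Verify against each original: 797 mod 4 = 1, 797 mod 7 = 6, 797 mod 13 = 4, 797 mod 5 = 2.

x ≡ 797 (mod 1820).


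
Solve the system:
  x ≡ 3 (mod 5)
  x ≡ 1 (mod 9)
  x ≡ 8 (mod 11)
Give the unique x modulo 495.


Moduli 5, 9, 11 are pairwise coprime; by CRT there is a unique solution modulo M = 5 · 9 · 11 = 495.
Solve pairwise, accumulating the modulus:
  Start with x ≡ 3 (mod 5).
  Combine with x ≡ 1 (mod 9): since gcd(5, 9) = 1, we get a unique residue mod 45.
    Write x = 3 + 5·t and substitute into x ≡ 1 (mod 9): 5·t ≡ 1 − 3 = -2 (mod 9).
    Reduce coefficients mod 9: 5·t ≡ 7 (mod 9).
    The inverse of 5 mod 9 is 2 (since 5·2 = 10 = 1·9 + 1), so t ≡ 2·7 = 14 ≡ 5 (mod 9).
    Then x = 3 + 5·5 = 28, valid modulo lcm(5, 9) = 45: x ≡ 28 (mod 45).
  Combine with x ≡ 8 (mod 11): since gcd(45, 11) = 1, we get a unique residue mod 495.
    Write x = 28 + 45·t and substitute into x ≡ 8 (mod 11): 45·t ≡ 8 − 28 = -20 (mod 11).
    Reduce coefficients mod 11: 1·t ≡ 2 (mod 11).
    So t ≡ 2 (mod 11).
    Then x = 28 + 45·2 = 118, valid modulo lcm(45, 11) = 495: x ≡ 118 (mod 495).
Verify: 118 mod 5 = 3 ✓, 118 mod 9 = 1 ✓, 118 mod 11 = 8 ✓.

x ≡ 118 (mod 495).


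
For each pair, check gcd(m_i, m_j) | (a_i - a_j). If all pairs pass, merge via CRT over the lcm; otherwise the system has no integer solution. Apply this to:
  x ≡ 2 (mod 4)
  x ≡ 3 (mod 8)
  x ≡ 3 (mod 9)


Moduli 4, 8, 9 are not pairwise coprime, so CRT works modulo lcm(m_i) when all pairwise compatibility conditions hold.
Pairwise compatibility: gcd(m_i, m_j) must divide a_i - a_j for every pair.
Merge one congruence at a time:
  Start: x ≡ 2 (mod 4).
  Combine with x ≡ 3 (mod 8): gcd(4, 8) = 4, and 3 - 2 = 1 is NOT divisible by 4.
    ⇒ system is inconsistent (no integer solution).

No solution (the system is inconsistent).


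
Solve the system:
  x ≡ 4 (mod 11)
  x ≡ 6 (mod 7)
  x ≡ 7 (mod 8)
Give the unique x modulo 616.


Moduli 11, 7, 8 are pairwise coprime; by CRT there is a unique solution modulo M = 11 · 7 · 8 = 616.
Solve pairwise, accumulating the modulus:
  Start with x ≡ 4 (mod 11).
  Combine with x ≡ 6 (mod 7): since gcd(11, 7) = 1, we get a unique residue mod 77.
    Write x = 4 + 11·t and substitute into x ≡ 6 (mod 7): 11·t ≡ 6 − 4 = 2 (mod 7).
    Reduce coefficients mod 7: 4·t ≡ 2 (mod 7).
    The inverse of 4 mod 7 is 2 (since 4·2 = 8 = 1·7 + 1), so t ≡ 2·2 = 4 ≡ 4 (mod 7).
    Then x = 4 + 11·4 = 48, valid modulo lcm(11, 7) = 77: x ≡ 48 (mod 77).
  Combine with x ≡ 7 (mod 8): since gcd(77, 8) = 1, we get a unique residue mod 616.
    Write x = 48 + 77·t and substitute into x ≡ 7 (mod 8): 77·t ≡ 7 − 48 = -41 (mod 8).
    Reduce coefficients mod 8: 5·t ≡ 7 (mod 8).
    The inverse of 5 mod 8 is 5 (since 5·5 = 25 = 3·8 + 1), so t ≡ 5·7 = 35 ≡ 3 (mod 8).
    Then x = 48 + 77·3 = 279, valid modulo lcm(77, 8) = 616: x ≡ 279 (mod 616).
Verify: 279 mod 11 = 4 ✓, 279 mod 7 = 6 ✓, 279 mod 8 = 7 ✓.

x ≡ 279 (mod 616).


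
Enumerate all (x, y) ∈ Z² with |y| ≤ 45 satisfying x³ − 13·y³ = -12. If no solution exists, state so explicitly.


The equation is x³ - 13y³ = -12. For fixed y, x³ = 13·y³ − 12, so a solution requires the RHS to be a perfect cube.
Strategy: iterate y from -45 to 45, compute RHS = 13·y³ − 12, and check whether it is a (positive or negative) perfect cube.
Check small values of y:
  y = 0: RHS = -12 is not a perfect cube.
  y = 1: RHS = 1 = (1)³ ⇒ x = 1 works.
  y = -1: RHS = -25 is not a perfect cube.
  y = 2: RHS = 92 is not a perfect cube.
  y = -2: RHS = -116 is not a perfect cube.
  y = 3: RHS = 339 is not a perfect cube.
  y = -3: RHS = -363 is not a perfect cube.
Continuing the search up to |y| = 45 finds no further solutions beyond those listed.
Collected solutions: (1, 1).

Solutions (with |y| ≤ 45): (1, 1).


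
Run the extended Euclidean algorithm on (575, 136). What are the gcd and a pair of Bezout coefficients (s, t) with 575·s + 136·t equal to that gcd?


Euclidean algorithm on (575, 136) — divide until remainder is 0:
  575 = 4 · 136 + 31
  136 = 4 · 31 + 12
  31 = 2 · 12 + 7
  12 = 1 · 7 + 5
  7 = 1 · 5 + 2
  5 = 2 · 2 + 1
  2 = 2 · 1 + 0
gcd(575, 136) = 1.
Track Bezout coefficients alongside the remainders: start with r₀ = 575 = a·1 + b·0 (s = 1, t = 0) and r₁ = 136 = a·0 + b·1 (s = 0, t = 1); each new remainder r_{k+1} = r_{k-1} − q_k·r_k inherits s_{k+1} = s_{k-1} − q_k·s_k, t_{k+1} = t_{k-1} − q_k·t_k, so r_k = a·s_k + b·t_k at every step:
  q = 4: r = 31, s = 1 − 4·0 = 1, t = 0 − 4·1 = -4  (check: 575·1 + 136·(-4) = 31)
  q = 4: r = 12, s = 0 − 4·1 = -4, t = 1 − 4·(-4) = 17  (check: 575·(-4) + 136·17 = 12)
  q = 2: r = 7, s = 1 − 2·(-4) = 9, t = -4 − 2·17 = -38  (check: 575·9 + 136·(-38) = 7)
  q = 1: r = 5, s = -4 − 1·9 = -13, t = 17 − 1·(-38) = 55  (check: 575·(-13) + 136·55 = 5)
  q = 1: r = 2, s = 9 − 1·(-13) = 22, t = -38 − 1·55 = -93  (check: 575·22 + 136·(-93) = 2)
  q = 2: r = 1, s = -13 − 2·22 = -57, t = 55 − 2·(-93) = 241  (check: 575·(-57) + 136·241 = 1)
The row with r = 1 (the gcd) gives the Bezout coefficients s = -57, t = 241.
Result: 575 · (-57) + 136 · (241) = 1.

gcd(575, 136) = 1; s = -57, t = 241 (check: 575·(-57) + 136·241 = 1).


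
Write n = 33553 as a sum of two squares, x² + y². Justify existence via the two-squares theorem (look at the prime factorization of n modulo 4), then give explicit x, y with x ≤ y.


Step 1: Factor n = 33553 = 13 · 29 · 89.
Step 2: Check the mod-4 condition on each prime factor: 13 ≡ 1 (mod 4), exponent 1; 29 ≡ 1 (mod 4), exponent 1; 89 ≡ 1 (mod 4), exponent 1.
All primes ≡ 3 (mod 4) appear to even exponent (or don't appear), so by the two-squares theorem n IS expressible as a sum of two squares.
Step 3: Build a representation. Here n = 13 · 29 · 89 is a product of primes ≡ 1 (mod 4). Each prime p ≡ 1 (mod 4) is itself a sum of two squares; find a² by testing p − a² for a perfect square:
  13: 13 − 1² = 12, 13 − 2² = 9 = 3² ⇒ 13 = 2² + 3².
  29: 29 − 1² = 28, 29 − 2² = 25 = 5² ⇒ 29 = 2² + 5².
  89: 89 − 1² = 88, 89 − 2² = 85, 89 − 3² = 80, 89 − 4² = 73, 89 − 5² = 64 = 8² ⇒ 89 = 5² + 8².
  Combine using the Brahmagupta–Fibonacci identity (a² + b²)(c² + d²) = (ac − bd)² + (ad + bc)² = (ac + bd)² + (ad − bc)²:
  13 · 29 = 377: from (2² + 3²)(2² + 5²), take (2·2 − 3·5, 2·5 + 3·2) = (4 − 15, 10 + 6) = (-11, 16); dropping signs (only squares matter) gives (11, 16); check 11² + 16² = 121 + 256 = 377 ✓.
  377 · 89 = 33553: from (11² + 16²)(5² + 8²), take (11·5 − 16·8, 11·8 + 16·5) = (55 − 128, 88 + 80) = (-73, 168); dropping signs (only squares matter) gives (73, 168); check 73² + 168² = 5329 + 28224 = 33553 ✓.
Step 4: Order so x ≤ y and verify: 73² + 168² = 5329 + 28224 = 33553 = n. ✓

n = 33553 = 73² + 168² (one valid representation with x ≤ y).


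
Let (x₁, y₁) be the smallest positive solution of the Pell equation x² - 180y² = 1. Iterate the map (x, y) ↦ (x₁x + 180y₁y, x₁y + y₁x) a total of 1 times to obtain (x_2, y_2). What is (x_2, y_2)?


Step 1: Find the fundamental solution (x₁, y₁) of x² - 180y² = 1.
  Expand √180 as a continued fraction. a₀ = ⌊√180⌋ = 13; iterate m_{k+1} = d_k·a_k − m_k, d_{k+1} = (180 − m_{k+1}²)/d_k, a_{k+1} = ⌊(a₀ + m_{k+1})/d_{k+1}⌋ (starting m₀ = 0, d₀ = 1), with convergents p_k = a_k·p_{k-1} + p_{k-2}, q_k = a_k·q_{k-1} + q_{k-2} (p₋₁ = 1, q₋₁ = 0):
  k = 0: a₀ = 13; p₀/q₀ = 13/1; p₀² − 180·q₀² = 169 − 180 = -11.
  k = 1: m = 13, d = 11, a = ⌊(13 + 13)/11⌋ = 2; p/q = (2·13 + 1)/(2·1 + 0) = 27/2; p² − 180·q² = 729 − 720 = 9.
  k = 2: m = 9, d = 9, a = ⌊(13 + 9)/9⌋ = 2; p/q = (2·27 + 13)/(2·2 + 1) = 67/5; p² − 180·q² = 4489 − 4500 = -11.
  k = 3: m = 9, d = 11, a = ⌊(13 + 9)/11⌋ = 2; p/q = (2·67 + 27)/(2·5 + 2) = 161/12; p² − 180·q² = 25921 − 25920 = 1.
  The first convergent with p² − 180·q² = 1 gives the fundamental solution (x₁, y₁) = (161, 12).
Step 2: Apply the recurrence (x_{n+1}, y_{n+1}) = (x₁x_n + 180y₁y_n, x₁y_n + y₁x_n) repeatedly.
  From (x_1, y_1) = (161, 12): x_2 = 161·161 + 180·12·12 = 51841; y_2 = 161·12 + 12·161 = 3864.
Step 3: Verify x_2² - 180·y_2² = 2687489281 - 2687489280 = 1 (should be 1). ✓

(x_1, y_1) = (161, 12); (x_2, y_2) = (51841, 3864).


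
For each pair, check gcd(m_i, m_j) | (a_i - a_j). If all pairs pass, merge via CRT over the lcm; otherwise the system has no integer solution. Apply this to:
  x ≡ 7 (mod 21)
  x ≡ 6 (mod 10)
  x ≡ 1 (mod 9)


Moduli 21, 10, 9 are not pairwise coprime, so CRT works modulo lcm(m_i) when all pairwise compatibility conditions hold.
Pairwise compatibility: gcd(m_i, m_j) must divide a_i - a_j for every pair.
Merge one congruence at a time:
  Start: x ≡ 7 (mod 21).
  Combine with x ≡ 6 (mod 10): gcd(21, 10) = 1; 6 - 7 = -1, which IS divisible by 1, so compatible.
    Write x = 7 + 21·t and substitute into x ≡ 6 (mod 10): 21·t ≡ 6 − 7 = -1 (mod 10).
    Reduce coefficients mod 10: 1·t ≡ 9 (mod 10).
    So t ≡ 9 (mod 10).
    Then x = 7 + 21·9 = 196, valid modulo lcm(21, 10) = 210: x ≡ 196 (mod 210).
  Combine with x ≡ 1 (mod 9): gcd(210, 9) = 3; 1 - 196 = -195, which IS divisible by 3, so compatible.
    Write x = 196 + 210·t and substitute into x ≡ 1 (mod 9): 210·t ≡ 1 − 196 = -195 (mod 9).
    Divide the congruence (and modulus) by g = 3: 70·t ≡ -65 (mod 3).
    Reduce coefficients mod 3: 1·t ≡ 1 (mod 3).
    So t ≡ 1 (mod 3).
    Then x = 196 + 210·1 = 406, valid modulo lcm(210, 9) = 630: x ≡ 406 (mod 630).
Verify: 406 mod 21 = 7, 406 mod 10 = 6, 406 mod 9 = 1.

x ≡ 406 (mod 630).


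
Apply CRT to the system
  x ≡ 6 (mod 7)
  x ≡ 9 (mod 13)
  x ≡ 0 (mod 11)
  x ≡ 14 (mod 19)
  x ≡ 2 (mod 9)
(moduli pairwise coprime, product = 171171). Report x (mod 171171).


Product of moduli M = 7 · 13 · 11 · 19 · 9 = 171171.
Merge one congruence at a time:
  Start: x ≡ 6 (mod 7).
  Combine with x ≡ 9 (mod 13); new modulus lcm = 91.
    Write x = 6 + 7·t and substitute into x ≡ 9 (mod 13): 7·t ≡ 9 − 6 = 3 (mod 13).
    The inverse of 7 mod 13 is 2 (since 7·2 = 14 = 1·13 + 1), so t ≡ 2·3 = 6 ≡ 6 (mod 13).
    Then x = 6 + 7·6 = 48, valid modulo lcm(7, 13) = 91: x ≡ 48 (mod 91).
  Combine with x ≡ 0 (mod 11); new modulus lcm = 1001.
    Write x = 48 + 91·t and substitute into x ≡ 0 (mod 11): 91·t ≡ 0 − 48 = -48 (mod 11).
    Reduce coefficients mod 11: 3·t ≡ 7 (mod 11).
    The inverse of 3 mod 11 is 4 (since 3·4 = 12 = 1·11 + 1), so t ≡ 4·7 = 28 ≡ 6 (mod 11).
    Then x = 48 + 91·6 = 594, valid modulo lcm(91, 11) = 1001: x ≡ 594 (mod 1001).
  Combine with x ≡ 14 (mod 19); new modulus lcm = 19019.
    Write x = 594 + 1001·t and substitute into x ≡ 14 (mod 19): 1001·t ≡ 14 − 594 = -580 (mod 19).
    Reduce coefficients mod 19: 13·t ≡ 9 (mod 19).
    The inverse of 13 mod 19 is 3 (since 13·3 = 39 = 2·19 + 1), so t ≡ 3·9 = 27 ≡ 8 (mod 19).
    Then x = 594 + 1001·8 = 8602, valid modulo lcm(1001, 19) = 19019: x ≡ 8602 (mod 19019).
  Combine with x ≡ 2 (mod 9); new modulus lcm = 171171.
    Write x = 8602 + 19019·t and substitute into x ≡ 2 (mod 9): 19019·t ≡ 2 − 8602 = -8600 (mod 9).
    Reduce coefficients mod 9: 2·t ≡ 4 (mod 9).
    The inverse of 2 mod 9 is 5 (since 2·5 = 10 = 1·9 + 1), so t ≡ 5·4 = 20 ≡ 2 (mod 9).
    Then x = 8602 + 19019·2 = 46640, valid modulo lcm(19019, 9) = 171171: x ≡ 46640 (mod 171171).
Verify against each original: 46640 mod 7 = 6, 46640 mod 13 = 9, 46640 mod 11 = 0, 46640 mod 19 = 14, 46640 mod 9 = 2.

x ≡ 46640 (mod 171171).


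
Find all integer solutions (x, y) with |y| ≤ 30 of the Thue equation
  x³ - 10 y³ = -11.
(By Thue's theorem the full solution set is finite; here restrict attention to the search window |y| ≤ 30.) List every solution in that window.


The equation is x³ - 10y³ = -11. For fixed y, x³ = 10·y³ − 11, so a solution requires the RHS to be a perfect cube.
Strategy: iterate y from -30 to 30, compute RHS = 10·y³ − 11, and check whether it is a (positive or negative) perfect cube.
Check small values of y:
  y = 0: RHS = -11 is not a perfect cube.
  y = 1: RHS = -1 = (-1)³ ⇒ x = -1 works.
  y = -1: RHS = -21 is not a perfect cube.
  y = 2: RHS = 69 is not a perfect cube.
  y = -2: RHS = -91 is not a perfect cube.
  y = 3: RHS = 259 is not a perfect cube.
  y = -3: RHS = -281 is not a perfect cube.
Continuing the search up to |y| = 30 finds no further solutions beyond those listed.
Collected solutions: (-1, 1).

Solutions (with |y| ≤ 30): (-1, 1).


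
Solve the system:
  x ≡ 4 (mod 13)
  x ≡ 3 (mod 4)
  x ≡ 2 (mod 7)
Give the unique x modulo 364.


Moduli 13, 4, 7 are pairwise coprime; by CRT there is a unique solution modulo M = 13 · 4 · 7 = 364.
Solve pairwise, accumulating the modulus:
  Start with x ≡ 4 (mod 13).
  Combine with x ≡ 3 (mod 4): since gcd(13, 4) = 1, we get a unique residue mod 52.
    Write x = 4 + 13·t and substitute into x ≡ 3 (mod 4): 13·t ≡ 3 − 4 = -1 (mod 4).
    Reduce coefficients mod 4: 1·t ≡ 3 (mod 4).
    So t ≡ 3 (mod 4).
    Then x = 4 + 13·3 = 43, valid modulo lcm(13, 4) = 52: x ≡ 43 (mod 52).
  Combine with x ≡ 2 (mod 7): since gcd(52, 7) = 1, we get a unique residue mod 364.
    Write x = 43 + 52·t and substitute into x ≡ 2 (mod 7): 52·t ≡ 2 − 43 = -41 (mod 7).
    Reduce coefficients mod 7: 3·t ≡ 1 (mod 7).
    The inverse of 3 mod 7 is 5 (since 3·5 = 15 = 2·7 + 1), so t ≡ 5·1 = 5 ≡ 5 (mod 7).
    Then x = 43 + 52·5 = 303, valid modulo lcm(52, 7) = 364: x ≡ 303 (mod 364).
Verify: 303 mod 13 = 4 ✓, 303 mod 4 = 3 ✓, 303 mod 7 = 2 ✓.

x ≡ 303 (mod 364).


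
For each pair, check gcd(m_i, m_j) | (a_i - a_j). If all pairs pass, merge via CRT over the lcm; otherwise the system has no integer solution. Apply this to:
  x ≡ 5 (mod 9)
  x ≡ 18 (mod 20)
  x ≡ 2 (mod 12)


Moduli 9, 20, 12 are not pairwise coprime, so CRT works modulo lcm(m_i) when all pairwise compatibility conditions hold.
Pairwise compatibility: gcd(m_i, m_j) must divide a_i - a_j for every pair.
Merge one congruence at a time:
  Start: x ≡ 5 (mod 9).
  Combine with x ≡ 18 (mod 20): gcd(9, 20) = 1; 18 - 5 = 13, which IS divisible by 1, so compatible.
    Write x = 5 + 9·t and substitute into x ≡ 18 (mod 20): 9·t ≡ 18 − 5 = 13 (mod 20).
    The inverse of 9 mod 20 is 9 (since 9·9 = 81 = 4·20 + 1), so t ≡ 9·13 = 117 ≡ 17 (mod 20).
    Then x = 5 + 9·17 = 158, valid modulo lcm(9, 20) = 180: x ≡ 158 (mod 180).
  Combine with x ≡ 2 (mod 12): gcd(180, 12) = 12; 2 - 158 = -156, which IS divisible by 12, so compatible.
    Write x = 158 + 180·t and substitute into x ≡ 2 (mod 12): 180·t ≡ 2 − 158 = -156 (mod 12).
    Divide the congruence (and modulus) by g = 12: 15·t ≡ -13 (mod 1).
    Modulo 1 every t works; take t = 0.
    Then x = 158 + 180·0 = 158, valid modulo lcm(180, 12) = 180: x ≡ 158 (mod 180).
Verify: 158 mod 9 = 5, 158 mod 20 = 18, 158 mod 12 = 2.

x ≡ 158 (mod 180).


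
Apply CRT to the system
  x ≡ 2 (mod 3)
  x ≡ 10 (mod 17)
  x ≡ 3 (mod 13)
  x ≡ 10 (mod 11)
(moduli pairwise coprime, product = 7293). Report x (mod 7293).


Product of moduli M = 3 · 17 · 13 · 11 = 7293.
Merge one congruence at a time:
  Start: x ≡ 2 (mod 3).
  Combine with x ≡ 10 (mod 17); new modulus lcm = 51.
    Write x = 2 + 3·t and substitute into x ≡ 10 (mod 17): 3·t ≡ 10 − 2 = 8 (mod 17).
    The inverse of 3 mod 17 is 6 (since 3·6 = 18 = 1·17 + 1), so t ≡ 6·8 = 48 ≡ 14 (mod 17).
    Then x = 2 + 3·14 = 44, valid modulo lcm(3, 17) = 51: x ≡ 44 (mod 51).
  Combine with x ≡ 3 (mod 13); new modulus lcm = 663.
    Write x = 44 + 51·t and substitute into x ≡ 3 (mod 13): 51·t ≡ 3 − 44 = -41 (mod 13).
    Reduce coefficients mod 13: 12·t ≡ 11 (mod 13).
    The inverse of 12 mod 13 is 12 (since 12·12 = 144 = 11·13 + 1), so t ≡ 12·11 = 132 ≡ 2 (mod 13).
    Then x = 44 + 51·2 = 146, valid modulo lcm(51, 13) = 663: x ≡ 146 (mod 663).
  Combine with x ≡ 10 (mod 11); new modulus lcm = 7293.
    Write x = 146 + 663·t and substitute into x ≡ 10 (mod 11): 663·t ≡ 10 − 146 = -136 (mod 11).
    Reduce coefficients mod 11: 3·t ≡ 7 (mod 11).
    The inverse of 3 mod 11 is 4 (since 3·4 = 12 = 1·11 + 1), so t ≡ 4·7 = 28 ≡ 6 (mod 11).
    Then x = 146 + 663·6 = 4124, valid modulo lcm(663, 11) = 7293: x ≡ 4124 (mod 7293).
Verify against each original: 4124 mod 3 = 2, 4124 mod 17 = 10, 4124 mod 13 = 3, 4124 mod 11 = 10.

x ≡ 4124 (mod 7293).


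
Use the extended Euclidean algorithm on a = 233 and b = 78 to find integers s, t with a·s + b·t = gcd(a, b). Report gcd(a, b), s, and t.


Euclidean algorithm on (233, 78) — divide until remainder is 0:
  233 = 2 · 78 + 77
  78 = 1 · 77 + 1
  77 = 77 · 1 + 0
gcd(233, 78) = 1.
Track Bezout coefficients alongside the remainders: start with r₀ = 233 = a·1 + b·0 (s = 1, t = 0) and r₁ = 78 = a·0 + b·1 (s = 0, t = 1); each new remainder r_{k+1} = r_{k-1} − q_k·r_k inherits s_{k+1} = s_{k-1} − q_k·s_k, t_{k+1} = t_{k-1} − q_k·t_k, so r_k = a·s_k + b·t_k at every step:
  q = 2: r = 77, s = 1 − 2·0 = 1, t = 0 − 2·1 = -2  (check: 233·1 + 78·(-2) = 77)
  q = 1: r = 1, s = 0 − 1·1 = -1, t = 1 − 1·(-2) = 3  (check: 233·(-1) + 78·3 = 1)
The row with r = 1 (the gcd) gives the Bezout coefficients s = -1, t = 3.
Result: 233 · (-1) + 78 · (3) = 1.

gcd(233, 78) = 1; s = -1, t = 3 (check: 233·(-1) + 78·3 = 1).


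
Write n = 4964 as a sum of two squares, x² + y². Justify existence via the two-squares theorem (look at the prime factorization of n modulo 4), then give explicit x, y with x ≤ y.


Step 1: Factor n = 4964 = 2^2 · 17 · 73.
Step 2: Check the mod-4 condition on each prime factor: 2 = 2 (special); 17 ≡ 1 (mod 4), exponent 1; 73 ≡ 1 (mod 4), exponent 1.
All primes ≡ 3 (mod 4) appear to even exponent (or don't appear), so by the two-squares theorem n IS expressible as a sum of two squares.
Step 3: Build a representation. Group n = k² · m with k = 2 and m = 17 · 73 = 1241 (a product of primes ≡ 1 (mod 4)); a representation of m scales to one of n via (k·x)² + (k·y)² = k²(x² + y²). Each prime p ≡ 1 (mod 4) is itself a sum of two squares; find a² by testing p − a² for a perfect square:
  17: 17 − 1² = 16 = 4² ⇒ 17 = 1² + 4².
  73: 73 − 1² = 72, 73 − 2² = 69, 73 − 3² = 64 = 8² ⇒ 73 = 3² + 8².
  Combine using the Brahmagupta–Fibonacci identity (a² + b²)(c² + d²) = (ac − bd)² + (ad + bc)² = (ac + bd)² + (ad − bc)²:
  17 · 73 = 1241: from (1² + 4²)(3² + 8²), take (1·3 − 4·8, 1·8 + 4·3) = (3 − 32, 8 + 12) = (-29, 20); dropping signs (only squares matter) gives (29, 20); check 29² + 20² = 841 + 400 = 1241 ✓.
  Scale by k = 2: (2·29, 2·20) = (58, 40).
Step 4: Order so x ≤ y and verify: 40² + 58² = 1600 + 3364 = 4964 = n. ✓

n = 4964 = 40² + 58² (one valid representation with x ≤ y).


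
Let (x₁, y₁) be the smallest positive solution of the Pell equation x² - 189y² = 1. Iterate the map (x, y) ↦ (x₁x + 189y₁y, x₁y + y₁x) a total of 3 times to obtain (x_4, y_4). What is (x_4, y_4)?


Step 1: Find the fundamental solution (x₁, y₁) of x² - 189y² = 1.
  Expand √189 as a continued fraction. a₀ = ⌊√189⌋ = 13; iterate m_{k+1} = d_k·a_k − m_k, d_{k+1} = (189 − m_{k+1}²)/d_k, a_{k+1} = ⌊(a₀ + m_{k+1})/d_{k+1}⌋ (starting m₀ = 0, d₀ = 1), with convergents p_k = a_k·p_{k-1} + p_{k-2}, q_k = a_k·q_{k-1} + q_{k-2} (p₋₁ = 1, q₋₁ = 0):
  k = 0: a₀ = 13; p₀/q₀ = 13/1; p₀² − 189·q₀² = 169 − 189 = -20.
  k = 1: m = 13, d = 20, a = ⌊(13 + 13)/20⌋ = 1; p/q = (1·13 + 1)/(1·1 + 0) = 14/1; p² − 189·q² = 196 − 189 = 7.
  k = 2: m = 7, d = 7, a = ⌊(13 + 7)/7⌋ = 2; p/q = (2·14 + 13)/(2·1 + 1) = 41/3; p² − 189·q² = 1681 − 1701 = -20.
  k = 3: m = 7, d = 20, a = ⌊(13 + 7)/20⌋ = 1; p/q = (1·41 + 14)/(1·3 + 1) = 55/4; p² − 189·q² = 3025 − 3024 = 1.
  The first convergent with p² − 189·q² = 1 gives the fundamental solution (x₁, y₁) = (55, 4).
Step 2: Apply the recurrence (x_{n+1}, y_{n+1}) = (x₁x_n + 189y₁y_n, x₁y_n + y₁x_n) repeatedly.
  From (x_1, y_1) = (55, 4): x_2 = 55·55 + 189·4·4 = 6049; y_2 = 55·4 + 4·55 = 440.
  From (x_2, y_2) = (6049, 440): x_3 = 55·6049 + 189·4·440 = 665335; y_3 = 55·440 + 4·6049 = 48396.
  From (x_3, y_3) = (665335, 48396): x_4 = 55·665335 + 189·4·48396 = 73180801; y_4 = 55·48396 + 4·665335 = 5323120.
Step 3: Verify x_4² - 189·y_4² = 5355429635001601 - 5355429635001600 = 1 (should be 1). ✓

(x_1, y_1) = (55, 4); (x_4, y_4) = (73180801, 5323120).


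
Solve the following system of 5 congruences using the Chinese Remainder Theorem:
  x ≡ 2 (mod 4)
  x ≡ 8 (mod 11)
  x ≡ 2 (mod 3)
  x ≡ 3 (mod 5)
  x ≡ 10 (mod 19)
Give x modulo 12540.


Product of moduli M = 4 · 11 · 3 · 5 · 19 = 12540.
Merge one congruence at a time:
  Start: x ≡ 2 (mod 4).
  Combine with x ≡ 8 (mod 11); new modulus lcm = 44.
    Write x = 2 + 4·t and substitute into x ≡ 8 (mod 11): 4·t ≡ 8 − 2 = 6 (mod 11).
    The inverse of 4 mod 11 is 3 (since 4·3 = 12 = 1·11 + 1), so t ≡ 3·6 = 18 ≡ 7 (mod 11).
    Then x = 2 + 4·7 = 30, valid modulo lcm(4, 11) = 44: x ≡ 30 (mod 44).
  Combine with x ≡ 2 (mod 3); new modulus lcm = 132.
    Write x = 30 + 44·t and substitute into x ≡ 2 (mod 3): 44·t ≡ 2 − 30 = -28 (mod 3).
    Reduce coefficients mod 3: 2·t ≡ 2 (mod 3).
    The inverse of 2 mod 3 is 2 (since 2·2 = 4 = 1·3 + 1), so t ≡ 2·2 = 4 ≡ 1 (mod 3).
    Then x = 30 + 44·1 = 74, valid modulo lcm(44, 3) = 132: x ≡ 74 (mod 132).
  Combine with x ≡ 3 (mod 5); new modulus lcm = 660.
    Write x = 74 + 132·t and substitute into x ≡ 3 (mod 5): 132·t ≡ 3 − 74 = -71 (mod 5).
    Reduce coefficients mod 5: 2·t ≡ 4 (mod 5).
    The inverse of 2 mod 5 is 3 (since 2·3 = 6 = 1·5 + 1), so t ≡ 3·4 = 12 ≡ 2 (mod 5).
    Then x = 74 + 132·2 = 338, valid modulo lcm(132, 5) = 660: x ≡ 338 (mod 660).
  Combine with x ≡ 10 (mod 19); new modulus lcm = 12540.
    Write x = 338 + 660·t and substitute into x ≡ 10 (mod 19): 660·t ≡ 10 − 338 = -328 (mod 19).
    Reduce coefficients mod 19: 14·t ≡ 14 (mod 19).
    The inverse of 14 mod 19 is 15 (since 14·15 = 210 = 11·19 + 1), so t ≡ 15·14 = 210 ≡ 1 (mod 19).
    Then x = 338 + 660·1 = 998, valid modulo lcm(660, 19) = 12540: x ≡ 998 (mod 12540).
Verify against each original: 998 mod 4 = 2, 998 mod 11 = 8, 998 mod 3 = 2, 998 mod 5 = 3, 998 mod 19 = 10.

x ≡ 998 (mod 12540).


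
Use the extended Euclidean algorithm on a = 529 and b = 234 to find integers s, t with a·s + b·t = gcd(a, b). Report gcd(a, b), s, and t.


Euclidean algorithm on (529, 234) — divide until remainder is 0:
  529 = 2 · 234 + 61
  234 = 3 · 61 + 51
  61 = 1 · 51 + 10
  51 = 5 · 10 + 1
  10 = 10 · 1 + 0
gcd(529, 234) = 1.
Track Bezout coefficients alongside the remainders: start with r₀ = 529 = a·1 + b·0 (s = 1, t = 0) and r₁ = 234 = a·0 + b·1 (s = 0, t = 1); each new remainder r_{k+1} = r_{k-1} − q_k·r_k inherits s_{k+1} = s_{k-1} − q_k·s_k, t_{k+1} = t_{k-1} − q_k·t_k, so r_k = a·s_k + b·t_k at every step:
  q = 2: r = 61, s = 1 − 2·0 = 1, t = 0 − 2·1 = -2  (check: 529·1 + 234·(-2) = 61)
  q = 3: r = 51, s = 0 − 3·1 = -3, t = 1 − 3·(-2) = 7  (check: 529·(-3) + 234·7 = 51)
  q = 1: r = 10, s = 1 − 1·(-3) = 4, t = -2 − 1·7 = -9  (check: 529·4 + 234·(-9) = 10)
  q = 5: r = 1, s = -3 − 5·4 = -23, t = 7 − 5·(-9) = 52  (check: 529·(-23) + 234·52 = 1)
The row with r = 1 (the gcd) gives the Bezout coefficients s = -23, t = 52.
Result: 529 · (-23) + 234 · (52) = 1.

gcd(529, 234) = 1; s = -23, t = 52 (check: 529·(-23) + 234·52 = 1).


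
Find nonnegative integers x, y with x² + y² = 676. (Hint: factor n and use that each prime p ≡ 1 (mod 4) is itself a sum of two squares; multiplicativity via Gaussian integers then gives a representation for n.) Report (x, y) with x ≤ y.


Step 1: Factor n = 676 = 2^2 · 13^2.
Step 2: Check the mod-4 condition on each prime factor: 2 = 2 (special); 13 ≡ 1 (mod 4), exponent 2.
All primes ≡ 3 (mod 4) appear to even exponent (or don't appear), so by the two-squares theorem n IS expressible as a sum of two squares.
Step 3: Build a representation. Group n = k² · m with k = 2 and m = 13 · 13 = 169 (a product of primes ≡ 1 (mod 4)); a representation of m scales to one of n via (k·x)² + (k·y)² = k²(x² + y²). Each prime p ≡ 1 (mod 4) is itself a sum of two squares; find a² by testing p − a² for a perfect square:
  13: 13 − 1² = 12, 13 − 2² = 9 = 3² ⇒ 13 = 2² + 3².
  Combine using the Brahmagupta–Fibonacci identity (a² + b²)(c² + d²) = (ac − bd)² + (ad + bc)² = (ac + bd)² + (ad − bc)²:
  13 · 13 = 169: from (2² + 3²)(2² + 3²), take (2·2 − 3·3, 2·3 + 3·2) = (4 − 9, 6 + 6) = (-5, 12); dropping signs (only squares matter) gives (5, 12); check 5² + 12² = 25 + 144 = 169 ✓.
  Scale by k = 2: (2·5, 2·12) = (10, 24).
Step 4: Order so x ≤ y and verify: 10² + 24² = 100 + 576 = 676 = n. ✓

n = 676 = 10² + 24² (one valid representation with x ≤ y).


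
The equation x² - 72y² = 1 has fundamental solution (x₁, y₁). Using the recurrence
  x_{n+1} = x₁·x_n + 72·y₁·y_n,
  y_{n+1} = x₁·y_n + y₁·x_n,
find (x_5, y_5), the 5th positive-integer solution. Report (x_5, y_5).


Step 1: Find the fundamental solution (x₁, y₁) of x² - 72y² = 1.
  Expand √72 as a continued fraction. a₀ = ⌊√72⌋ = 8; iterate m_{k+1} = d_k·a_k − m_k, d_{k+1} = (72 − m_{k+1}²)/d_k, a_{k+1} = ⌊(a₀ + m_{k+1})/d_{k+1}⌋ (starting m₀ = 0, d₀ = 1), with convergents p_k = a_k·p_{k-1} + p_{k-2}, q_k = a_k·q_{k-1} + q_{k-2} (p₋₁ = 1, q₋₁ = 0):
  k = 0: a₀ = 8; p₀/q₀ = 8/1; p₀² − 72·q₀² = 64 − 72 = -8.
  k = 1: m = 8, d = 8, a = ⌊(8 + 8)/8⌋ = 2; p/q = (2·8 + 1)/(2·1 + 0) = 17/2; p² − 72·q² = 289 − 288 = 1.
  The first convergent with p² − 72·q² = 1 gives the fundamental solution (x₁, y₁) = (17, 2).
Step 2: Apply the recurrence (x_{n+1}, y_{n+1}) = (x₁x_n + 72y₁y_n, x₁y_n + y₁x_n) repeatedly.
  From (x_1, y_1) = (17, 2): x_2 = 17·17 + 72·2·2 = 577; y_2 = 17·2 + 2·17 = 68.
  From (x_2, y_2) = (577, 68): x_3 = 17·577 + 72·2·68 = 19601; y_3 = 17·68 + 2·577 = 2310.
  From (x_3, y_3) = (19601, 2310): x_4 = 17·19601 + 72·2·2310 = 665857; y_4 = 17·2310 + 2·19601 = 78472.
  From (x_4, y_4) = (665857, 78472): x_5 = 17·665857 + 72·2·78472 = 22619537; y_5 = 17·78472 + 2·665857 = 2665738.
Step 3: Verify x_5² - 72·y_5² = 511643454094369 - 511643454094368 = 1 (should be 1). ✓

(x_1, y_1) = (17, 2); (x_5, y_5) = (22619537, 2665738).


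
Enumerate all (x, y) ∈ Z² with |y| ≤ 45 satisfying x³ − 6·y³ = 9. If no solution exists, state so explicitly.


The equation is x³ - 6y³ = 9. For fixed y, x³ = 6·y³ + 9, so a solution requires the RHS to be a perfect cube.
Strategy: iterate y from -45 to 45, compute RHS = 6·y³ + 9, and check whether it is a (positive or negative) perfect cube.
Check small values of y:
  y = 0: RHS = 9 is not a perfect cube.
  y = 1: RHS = 15 is not a perfect cube.
  y = -1: RHS = 3 is not a perfect cube.
  y = 2: RHS = 57 is not a perfect cube.
  y = -2: RHS = -39 is not a perfect cube.
  y = 3: RHS = 171 is not a perfect cube.
  y = -3: RHS = -153 is not a perfect cube.
Continuing the search up to |y| = 45 finds no solutions either.
No (x, y) in the scanned range satisfies the equation.

No integer solutions with |y| ≤ 45.


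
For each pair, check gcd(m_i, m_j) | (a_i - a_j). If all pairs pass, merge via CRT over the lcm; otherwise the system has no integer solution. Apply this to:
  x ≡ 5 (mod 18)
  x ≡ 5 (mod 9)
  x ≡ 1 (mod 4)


Moduli 18, 9, 4 are not pairwise coprime, so CRT works modulo lcm(m_i) when all pairwise compatibility conditions hold.
Pairwise compatibility: gcd(m_i, m_j) must divide a_i - a_j for every pair.
Merge one congruence at a time:
  Start: x ≡ 5 (mod 18).
  Combine with x ≡ 5 (mod 9): gcd(18, 9) = 9; 5 - 5 = 0, which IS divisible by 9, so compatible.
    Write x = 5 + 18·t and substitute into x ≡ 5 (mod 9): 18·t ≡ 5 − 5 = 0 (mod 9).
    Divide the congruence (and modulus) by g = 9: 2·t ≡ 0 (mod 1).
    Modulo 1 every t works; take t = 0.
    Then x = 5 + 18·0 = 5, valid modulo lcm(18, 9) = 18: x ≡ 5 (mod 18).
  Combine with x ≡ 1 (mod 4): gcd(18, 4) = 2; 1 - 5 = -4, which IS divisible by 2, so compatible.
    Write x = 5 + 18·t and substitute into x ≡ 1 (mod 4): 18·t ≡ 1 − 5 = -4 (mod 4).
    Divide the congruence (and modulus) by g = 2: 9·t ≡ -2 (mod 2).
    Reduce coefficients mod 2: 1·t ≡ 0 (mod 2).
    So t ≡ 0 (mod 2).
    Then x = 5 + 18·0 = 5, valid modulo lcm(18, 4) = 36: x ≡ 5 (mod 36).
Verify: 5 mod 18 = 5, 5 mod 9 = 5, 5 mod 4 = 1.

x ≡ 5 (mod 36).


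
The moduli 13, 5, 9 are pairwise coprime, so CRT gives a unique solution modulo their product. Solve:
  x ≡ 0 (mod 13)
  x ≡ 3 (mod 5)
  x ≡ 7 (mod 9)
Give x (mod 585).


Moduli 13, 5, 9 are pairwise coprime; by CRT there is a unique solution modulo M = 13 · 5 · 9 = 585.
Solve pairwise, accumulating the modulus:
  Start with x ≡ 0 (mod 13).
  Combine with x ≡ 3 (mod 5): since gcd(13, 5) = 1, we get a unique residue mod 65.
    Write x = 0 + 13·t and substitute into x ≡ 3 (mod 5): 13·t ≡ 3 − 0 = 3 (mod 5).
    Reduce coefficients mod 5: 3·t ≡ 3 (mod 5).
    The inverse of 3 mod 5 is 2 (since 3·2 = 6 = 1·5 + 1), so t ≡ 2·3 = 6 ≡ 1 (mod 5).
    Then x = 0 + 13·1 = 13, valid modulo lcm(13, 5) = 65: x ≡ 13 (mod 65).
  Combine with x ≡ 7 (mod 9): since gcd(65, 9) = 1, we get a unique residue mod 585.
    Write x = 13 + 65·t and substitute into x ≡ 7 (mod 9): 65·t ≡ 7 − 13 = -6 (mod 9).
    Reduce coefficients mod 9: 2·t ≡ 3 (mod 9).
    The inverse of 2 mod 9 is 5 (since 2·5 = 10 = 1·9 + 1), so t ≡ 5·3 = 15 ≡ 6 (mod 9).
    Then x = 13 + 65·6 = 403, valid modulo lcm(65, 9) = 585: x ≡ 403 (mod 585).
Verify: 403 mod 13 = 0 ✓, 403 mod 5 = 3 ✓, 403 mod 9 = 7 ✓.

x ≡ 403 (mod 585).


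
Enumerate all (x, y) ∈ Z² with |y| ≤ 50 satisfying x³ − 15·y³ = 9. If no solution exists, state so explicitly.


The equation is x³ - 15y³ = 9. For fixed y, x³ = 15·y³ + 9, so a solution requires the RHS to be a perfect cube.
Strategy: iterate y from -50 to 50, compute RHS = 15·y³ + 9, and check whether it is a (positive or negative) perfect cube.
Check small values of y:
  y = 0: RHS = 9 is not a perfect cube.
  y = 1: RHS = 24 is not a perfect cube.
  y = -1: RHS = -6 is not a perfect cube.
  y = 2: RHS = 129 is not a perfect cube.
  y = -2: RHS = -111 is not a perfect cube.
  y = 3: RHS = 414 is not a perfect cube.
  y = -3: RHS = -396 is not a perfect cube.
Continuing the search up to |y| = 50 finds no solutions either.
No (x, y) in the scanned range satisfies the equation.

No integer solutions with |y| ≤ 50.


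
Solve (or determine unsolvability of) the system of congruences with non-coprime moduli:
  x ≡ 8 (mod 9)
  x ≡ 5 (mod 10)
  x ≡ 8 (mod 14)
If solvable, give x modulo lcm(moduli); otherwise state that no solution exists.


Moduli 9, 10, 14 are not pairwise coprime, so CRT works modulo lcm(m_i) when all pairwise compatibility conditions hold.
Pairwise compatibility: gcd(m_i, m_j) must divide a_i - a_j for every pair.
Merge one congruence at a time:
  Start: x ≡ 8 (mod 9).
  Combine with x ≡ 5 (mod 10): gcd(9, 10) = 1; 5 - 8 = -3, which IS divisible by 1, so compatible.
    Write x = 8 + 9·t and substitute into x ≡ 5 (mod 10): 9·t ≡ 5 − 8 = -3 (mod 10).
    Reduce coefficients mod 10: 9·t ≡ 7 (mod 10).
    The inverse of 9 mod 10 is 9 (since 9·9 = 81 = 8·10 + 1), so t ≡ 9·7 = 63 ≡ 3 (mod 10).
    Then x = 8 + 9·3 = 35, valid modulo lcm(9, 10) = 90: x ≡ 35 (mod 90).
  Combine with x ≡ 8 (mod 14): gcd(90, 14) = 2, and 8 - 35 = -27 is NOT divisible by 2.
    ⇒ system is inconsistent (no integer solution).

No solution (the system is inconsistent).


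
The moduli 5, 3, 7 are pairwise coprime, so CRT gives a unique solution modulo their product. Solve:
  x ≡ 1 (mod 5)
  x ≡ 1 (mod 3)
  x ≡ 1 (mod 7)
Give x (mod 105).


Moduli 5, 3, 7 are pairwise coprime; by CRT there is a unique solution modulo M = 5 · 3 · 7 = 105.
Solve pairwise, accumulating the modulus:
  Start with x ≡ 1 (mod 5).
  Combine with x ≡ 1 (mod 3): since gcd(5, 3) = 1, we get a unique residue mod 15.
    Write x = 1 + 5·t and substitute into x ≡ 1 (mod 3): 5·t ≡ 1 − 1 = 0 (mod 3).
    Reduce coefficients mod 3: 2·t ≡ 0 (mod 3).
    The inverse of 2 mod 3 is 2 (since 2·2 = 4 = 1·3 + 1), so t ≡ 2·0 = 0 ≡ 0 (mod 3).
    Then x = 1 + 5·0 = 1, valid modulo lcm(5, 3) = 15: x ≡ 1 (mod 15).
  Combine with x ≡ 1 (mod 7): since gcd(15, 7) = 1, we get a unique residue mod 105.
    Write x = 1 + 15·t and substitute into x ≡ 1 (mod 7): 15·t ≡ 1 − 1 = 0 (mod 7).
    Reduce coefficients mod 7: 1·t ≡ 0 (mod 7).
    So t ≡ 0 (mod 7).
    Then x = 1 + 15·0 = 1, valid modulo lcm(15, 7) = 105: x ≡ 1 (mod 105).
Verify: 1 mod 5 = 1 ✓, 1 mod 3 = 1 ✓, 1 mod 7 = 1 ✓.

x ≡ 1 (mod 105).
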